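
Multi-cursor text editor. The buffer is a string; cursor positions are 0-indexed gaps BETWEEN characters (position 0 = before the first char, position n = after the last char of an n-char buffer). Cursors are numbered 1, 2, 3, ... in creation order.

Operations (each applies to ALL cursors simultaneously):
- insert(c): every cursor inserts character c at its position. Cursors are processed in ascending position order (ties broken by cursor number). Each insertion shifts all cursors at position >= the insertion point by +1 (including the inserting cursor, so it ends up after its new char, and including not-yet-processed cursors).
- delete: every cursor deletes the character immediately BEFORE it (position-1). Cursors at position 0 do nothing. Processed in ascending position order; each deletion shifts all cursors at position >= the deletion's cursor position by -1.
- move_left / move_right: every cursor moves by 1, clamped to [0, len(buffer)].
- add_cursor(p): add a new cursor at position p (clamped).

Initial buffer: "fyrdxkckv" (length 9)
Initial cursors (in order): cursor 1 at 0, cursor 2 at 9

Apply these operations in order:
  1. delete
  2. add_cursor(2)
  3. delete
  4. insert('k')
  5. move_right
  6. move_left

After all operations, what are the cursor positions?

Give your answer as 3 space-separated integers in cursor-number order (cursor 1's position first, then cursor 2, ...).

After op 1 (delete): buffer="fyrdxkck" (len 8), cursors c1@0 c2@8, authorship ........
After op 2 (add_cursor(2)): buffer="fyrdxkck" (len 8), cursors c1@0 c3@2 c2@8, authorship ........
After op 3 (delete): buffer="frdxkc" (len 6), cursors c1@0 c3@1 c2@6, authorship ......
After op 4 (insert('k')): buffer="kfkrdxkck" (len 9), cursors c1@1 c3@3 c2@9, authorship 1.3.....2
After op 5 (move_right): buffer="kfkrdxkck" (len 9), cursors c1@2 c3@4 c2@9, authorship 1.3.....2
After op 6 (move_left): buffer="kfkrdxkck" (len 9), cursors c1@1 c3@3 c2@8, authorship 1.3.....2

Answer: 1 8 3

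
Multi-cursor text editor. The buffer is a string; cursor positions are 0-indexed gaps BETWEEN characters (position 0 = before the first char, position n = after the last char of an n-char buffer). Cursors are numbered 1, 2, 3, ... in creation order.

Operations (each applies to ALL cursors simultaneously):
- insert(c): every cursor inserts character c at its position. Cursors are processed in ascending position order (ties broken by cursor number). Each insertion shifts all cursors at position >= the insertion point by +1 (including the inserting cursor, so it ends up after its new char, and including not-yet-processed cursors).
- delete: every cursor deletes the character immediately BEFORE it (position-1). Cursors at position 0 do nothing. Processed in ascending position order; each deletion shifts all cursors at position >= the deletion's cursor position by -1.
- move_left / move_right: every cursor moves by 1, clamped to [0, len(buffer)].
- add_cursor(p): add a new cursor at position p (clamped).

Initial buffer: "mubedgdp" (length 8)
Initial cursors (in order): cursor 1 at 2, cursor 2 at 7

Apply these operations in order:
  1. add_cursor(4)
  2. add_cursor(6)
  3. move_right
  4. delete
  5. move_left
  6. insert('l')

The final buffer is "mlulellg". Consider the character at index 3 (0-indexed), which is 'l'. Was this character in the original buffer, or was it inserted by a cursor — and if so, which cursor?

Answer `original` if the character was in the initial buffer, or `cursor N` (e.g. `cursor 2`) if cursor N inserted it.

After op 1 (add_cursor(4)): buffer="mubedgdp" (len 8), cursors c1@2 c3@4 c2@7, authorship ........
After op 2 (add_cursor(6)): buffer="mubedgdp" (len 8), cursors c1@2 c3@4 c4@6 c2@7, authorship ........
After op 3 (move_right): buffer="mubedgdp" (len 8), cursors c1@3 c3@5 c4@7 c2@8, authorship ........
After op 4 (delete): buffer="mueg" (len 4), cursors c1@2 c3@3 c2@4 c4@4, authorship ....
After op 5 (move_left): buffer="mueg" (len 4), cursors c1@1 c3@2 c2@3 c4@3, authorship ....
After op 6 (insert('l')): buffer="mlulellg" (len 8), cursors c1@2 c3@4 c2@7 c4@7, authorship .1.3.24.
Authorship (.=original, N=cursor N): . 1 . 3 . 2 4 .
Index 3: author = 3

Answer: cursor 3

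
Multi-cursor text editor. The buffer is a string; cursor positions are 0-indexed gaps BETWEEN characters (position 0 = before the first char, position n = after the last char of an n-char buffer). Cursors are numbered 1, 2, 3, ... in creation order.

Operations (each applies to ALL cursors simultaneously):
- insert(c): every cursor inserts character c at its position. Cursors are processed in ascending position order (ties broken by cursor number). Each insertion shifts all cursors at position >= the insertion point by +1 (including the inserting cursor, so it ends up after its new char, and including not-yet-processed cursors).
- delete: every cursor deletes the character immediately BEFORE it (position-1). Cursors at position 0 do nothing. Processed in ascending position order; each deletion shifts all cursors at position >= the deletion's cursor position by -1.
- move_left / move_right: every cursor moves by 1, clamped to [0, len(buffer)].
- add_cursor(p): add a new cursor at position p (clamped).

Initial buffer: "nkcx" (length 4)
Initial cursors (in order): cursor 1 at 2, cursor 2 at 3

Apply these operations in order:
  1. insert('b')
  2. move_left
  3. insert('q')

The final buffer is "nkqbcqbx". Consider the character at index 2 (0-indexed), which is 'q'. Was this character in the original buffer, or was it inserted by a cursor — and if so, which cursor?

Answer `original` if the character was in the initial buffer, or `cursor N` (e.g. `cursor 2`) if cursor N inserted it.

After op 1 (insert('b')): buffer="nkbcbx" (len 6), cursors c1@3 c2@5, authorship ..1.2.
After op 2 (move_left): buffer="nkbcbx" (len 6), cursors c1@2 c2@4, authorship ..1.2.
After op 3 (insert('q')): buffer="nkqbcqbx" (len 8), cursors c1@3 c2@6, authorship ..11.22.
Authorship (.=original, N=cursor N): . . 1 1 . 2 2 .
Index 2: author = 1

Answer: cursor 1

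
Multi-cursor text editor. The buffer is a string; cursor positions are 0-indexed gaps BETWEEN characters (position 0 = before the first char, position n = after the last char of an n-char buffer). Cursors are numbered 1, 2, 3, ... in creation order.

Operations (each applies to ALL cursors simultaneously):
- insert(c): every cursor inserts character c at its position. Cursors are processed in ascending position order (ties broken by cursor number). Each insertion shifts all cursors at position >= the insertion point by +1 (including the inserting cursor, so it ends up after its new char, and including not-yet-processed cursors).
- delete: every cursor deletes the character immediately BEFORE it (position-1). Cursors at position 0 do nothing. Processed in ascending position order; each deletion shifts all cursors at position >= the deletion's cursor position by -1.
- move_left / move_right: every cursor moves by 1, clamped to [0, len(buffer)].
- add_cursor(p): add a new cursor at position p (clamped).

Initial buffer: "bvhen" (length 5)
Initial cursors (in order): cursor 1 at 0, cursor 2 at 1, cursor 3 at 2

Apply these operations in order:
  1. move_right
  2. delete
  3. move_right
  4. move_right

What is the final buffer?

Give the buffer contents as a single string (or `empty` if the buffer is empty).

After op 1 (move_right): buffer="bvhen" (len 5), cursors c1@1 c2@2 c3@3, authorship .....
After op 2 (delete): buffer="en" (len 2), cursors c1@0 c2@0 c3@0, authorship ..
After op 3 (move_right): buffer="en" (len 2), cursors c1@1 c2@1 c3@1, authorship ..
After op 4 (move_right): buffer="en" (len 2), cursors c1@2 c2@2 c3@2, authorship ..

Answer: en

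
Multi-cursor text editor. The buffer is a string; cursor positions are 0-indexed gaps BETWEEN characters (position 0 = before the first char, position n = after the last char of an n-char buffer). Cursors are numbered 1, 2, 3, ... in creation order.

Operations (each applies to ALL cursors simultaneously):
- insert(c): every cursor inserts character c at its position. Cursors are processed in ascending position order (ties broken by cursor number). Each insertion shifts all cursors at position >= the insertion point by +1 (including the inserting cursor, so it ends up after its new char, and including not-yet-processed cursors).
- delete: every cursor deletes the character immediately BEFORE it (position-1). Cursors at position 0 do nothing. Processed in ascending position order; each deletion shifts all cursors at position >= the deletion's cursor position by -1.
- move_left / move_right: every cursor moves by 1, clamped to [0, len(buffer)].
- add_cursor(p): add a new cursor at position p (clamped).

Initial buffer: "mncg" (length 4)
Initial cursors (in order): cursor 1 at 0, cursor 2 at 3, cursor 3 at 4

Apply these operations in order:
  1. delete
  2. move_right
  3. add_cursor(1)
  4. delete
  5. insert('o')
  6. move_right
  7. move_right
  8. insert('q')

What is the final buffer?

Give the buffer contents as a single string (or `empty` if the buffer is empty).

Answer: ooooqqqq

Derivation:
After op 1 (delete): buffer="mn" (len 2), cursors c1@0 c2@2 c3@2, authorship ..
After op 2 (move_right): buffer="mn" (len 2), cursors c1@1 c2@2 c3@2, authorship ..
After op 3 (add_cursor(1)): buffer="mn" (len 2), cursors c1@1 c4@1 c2@2 c3@2, authorship ..
After op 4 (delete): buffer="" (len 0), cursors c1@0 c2@0 c3@0 c4@0, authorship 
After op 5 (insert('o')): buffer="oooo" (len 4), cursors c1@4 c2@4 c3@4 c4@4, authorship 1234
After op 6 (move_right): buffer="oooo" (len 4), cursors c1@4 c2@4 c3@4 c4@4, authorship 1234
After op 7 (move_right): buffer="oooo" (len 4), cursors c1@4 c2@4 c3@4 c4@4, authorship 1234
After op 8 (insert('q')): buffer="ooooqqqq" (len 8), cursors c1@8 c2@8 c3@8 c4@8, authorship 12341234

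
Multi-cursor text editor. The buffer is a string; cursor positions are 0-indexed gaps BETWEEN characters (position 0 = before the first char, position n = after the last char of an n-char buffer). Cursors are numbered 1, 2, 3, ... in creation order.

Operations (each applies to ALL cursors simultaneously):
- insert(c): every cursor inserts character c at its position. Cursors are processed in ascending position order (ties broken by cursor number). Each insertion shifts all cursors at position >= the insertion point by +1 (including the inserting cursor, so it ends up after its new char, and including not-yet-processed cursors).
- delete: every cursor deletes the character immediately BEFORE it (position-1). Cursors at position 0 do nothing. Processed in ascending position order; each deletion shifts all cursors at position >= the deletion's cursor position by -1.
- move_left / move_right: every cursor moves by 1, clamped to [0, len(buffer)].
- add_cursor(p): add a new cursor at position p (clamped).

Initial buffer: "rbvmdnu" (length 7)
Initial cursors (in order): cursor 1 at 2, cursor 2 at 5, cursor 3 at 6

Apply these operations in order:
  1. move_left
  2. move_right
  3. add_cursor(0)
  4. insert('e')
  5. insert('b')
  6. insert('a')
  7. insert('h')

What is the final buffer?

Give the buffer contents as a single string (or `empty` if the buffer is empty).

After op 1 (move_left): buffer="rbvmdnu" (len 7), cursors c1@1 c2@4 c3@5, authorship .......
After op 2 (move_right): buffer="rbvmdnu" (len 7), cursors c1@2 c2@5 c3@6, authorship .......
After op 3 (add_cursor(0)): buffer="rbvmdnu" (len 7), cursors c4@0 c1@2 c2@5 c3@6, authorship .......
After op 4 (insert('e')): buffer="erbevmdeneu" (len 11), cursors c4@1 c1@4 c2@8 c3@10, authorship 4..1...2.3.
After op 5 (insert('b')): buffer="ebrbebvmdebnebu" (len 15), cursors c4@2 c1@6 c2@11 c3@14, authorship 44..11...22.33.
After op 6 (insert('a')): buffer="ebarbebavmdebanebau" (len 19), cursors c4@3 c1@8 c2@14 c3@18, authorship 444..111...222.333.
After op 7 (insert('h')): buffer="ebahrbebahvmdebahnebahu" (len 23), cursors c4@4 c1@10 c2@17 c3@22, authorship 4444..1111...2222.3333.

Answer: ebahrbebahvmdebahnebahu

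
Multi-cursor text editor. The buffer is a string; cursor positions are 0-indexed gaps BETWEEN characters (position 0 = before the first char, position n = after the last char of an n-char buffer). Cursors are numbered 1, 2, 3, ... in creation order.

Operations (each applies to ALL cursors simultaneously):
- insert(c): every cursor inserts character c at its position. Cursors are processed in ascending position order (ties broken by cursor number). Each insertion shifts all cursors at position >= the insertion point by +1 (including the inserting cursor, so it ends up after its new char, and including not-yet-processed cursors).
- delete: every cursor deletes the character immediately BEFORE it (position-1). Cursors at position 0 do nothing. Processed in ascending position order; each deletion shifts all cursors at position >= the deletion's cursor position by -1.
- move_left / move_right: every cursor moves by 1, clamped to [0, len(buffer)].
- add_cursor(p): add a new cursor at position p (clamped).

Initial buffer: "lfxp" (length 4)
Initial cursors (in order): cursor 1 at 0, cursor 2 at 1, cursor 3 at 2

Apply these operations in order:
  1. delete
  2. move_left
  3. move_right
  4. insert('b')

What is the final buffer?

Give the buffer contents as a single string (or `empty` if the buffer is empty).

Answer: xbbbp

Derivation:
After op 1 (delete): buffer="xp" (len 2), cursors c1@0 c2@0 c3@0, authorship ..
After op 2 (move_left): buffer="xp" (len 2), cursors c1@0 c2@0 c3@0, authorship ..
After op 3 (move_right): buffer="xp" (len 2), cursors c1@1 c2@1 c3@1, authorship ..
After op 4 (insert('b')): buffer="xbbbp" (len 5), cursors c1@4 c2@4 c3@4, authorship .123.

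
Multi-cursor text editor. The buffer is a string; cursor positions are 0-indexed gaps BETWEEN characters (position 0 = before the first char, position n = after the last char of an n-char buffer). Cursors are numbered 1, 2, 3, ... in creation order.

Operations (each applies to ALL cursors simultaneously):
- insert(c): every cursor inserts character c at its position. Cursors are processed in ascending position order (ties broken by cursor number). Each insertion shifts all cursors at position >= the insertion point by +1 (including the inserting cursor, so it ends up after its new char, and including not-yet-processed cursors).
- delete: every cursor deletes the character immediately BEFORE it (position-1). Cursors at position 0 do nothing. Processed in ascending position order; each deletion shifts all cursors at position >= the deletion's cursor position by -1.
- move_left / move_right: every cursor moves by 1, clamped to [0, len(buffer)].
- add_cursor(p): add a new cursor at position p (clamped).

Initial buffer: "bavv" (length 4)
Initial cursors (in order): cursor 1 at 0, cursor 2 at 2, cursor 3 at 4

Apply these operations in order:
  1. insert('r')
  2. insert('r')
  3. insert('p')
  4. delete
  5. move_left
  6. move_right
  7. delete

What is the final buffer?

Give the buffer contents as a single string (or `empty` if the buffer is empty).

Answer: rbarvvr

Derivation:
After op 1 (insert('r')): buffer="rbarvvr" (len 7), cursors c1@1 c2@4 c3@7, authorship 1..2..3
After op 2 (insert('r')): buffer="rrbarrvvrr" (len 10), cursors c1@2 c2@6 c3@10, authorship 11..22..33
After op 3 (insert('p')): buffer="rrpbarrpvvrrp" (len 13), cursors c1@3 c2@8 c3@13, authorship 111..222..333
After op 4 (delete): buffer="rrbarrvvrr" (len 10), cursors c1@2 c2@6 c3@10, authorship 11..22..33
After op 5 (move_left): buffer="rrbarrvvrr" (len 10), cursors c1@1 c2@5 c3@9, authorship 11..22..33
After op 6 (move_right): buffer="rrbarrvvrr" (len 10), cursors c1@2 c2@6 c3@10, authorship 11..22..33
After op 7 (delete): buffer="rbarvvr" (len 7), cursors c1@1 c2@4 c3@7, authorship 1..2..3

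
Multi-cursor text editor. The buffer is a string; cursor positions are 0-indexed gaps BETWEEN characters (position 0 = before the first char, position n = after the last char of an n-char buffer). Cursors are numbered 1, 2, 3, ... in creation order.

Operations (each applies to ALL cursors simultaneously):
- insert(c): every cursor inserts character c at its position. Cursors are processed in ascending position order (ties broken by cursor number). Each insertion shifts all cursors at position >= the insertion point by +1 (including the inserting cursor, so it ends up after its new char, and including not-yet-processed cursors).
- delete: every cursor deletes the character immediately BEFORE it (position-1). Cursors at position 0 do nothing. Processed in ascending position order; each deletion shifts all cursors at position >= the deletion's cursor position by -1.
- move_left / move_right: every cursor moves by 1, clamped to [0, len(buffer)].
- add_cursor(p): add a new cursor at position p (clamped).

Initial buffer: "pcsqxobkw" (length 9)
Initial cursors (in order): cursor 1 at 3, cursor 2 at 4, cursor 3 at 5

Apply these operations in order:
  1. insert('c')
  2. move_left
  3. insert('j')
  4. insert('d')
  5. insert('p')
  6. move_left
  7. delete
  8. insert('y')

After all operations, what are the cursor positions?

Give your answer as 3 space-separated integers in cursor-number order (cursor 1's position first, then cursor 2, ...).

After op 1 (insert('c')): buffer="pcscqcxcobkw" (len 12), cursors c1@4 c2@6 c3@8, authorship ...1.2.3....
After op 2 (move_left): buffer="pcscqcxcobkw" (len 12), cursors c1@3 c2@5 c3@7, authorship ...1.2.3....
After op 3 (insert('j')): buffer="pcsjcqjcxjcobkw" (len 15), cursors c1@4 c2@7 c3@10, authorship ...11.22.33....
After op 4 (insert('d')): buffer="pcsjdcqjdcxjdcobkw" (len 18), cursors c1@5 c2@9 c3@13, authorship ...111.222.333....
After op 5 (insert('p')): buffer="pcsjdpcqjdpcxjdpcobkw" (len 21), cursors c1@6 c2@11 c3@16, authorship ...1111.2222.3333....
After op 6 (move_left): buffer="pcsjdpcqjdpcxjdpcobkw" (len 21), cursors c1@5 c2@10 c3@15, authorship ...1111.2222.3333....
After op 7 (delete): buffer="pcsjpcqjpcxjpcobkw" (len 18), cursors c1@4 c2@8 c3@12, authorship ...111.222.333....
After op 8 (insert('y')): buffer="pcsjypcqjypcxjypcobkw" (len 21), cursors c1@5 c2@10 c3@15, authorship ...1111.2222.3333....

Answer: 5 10 15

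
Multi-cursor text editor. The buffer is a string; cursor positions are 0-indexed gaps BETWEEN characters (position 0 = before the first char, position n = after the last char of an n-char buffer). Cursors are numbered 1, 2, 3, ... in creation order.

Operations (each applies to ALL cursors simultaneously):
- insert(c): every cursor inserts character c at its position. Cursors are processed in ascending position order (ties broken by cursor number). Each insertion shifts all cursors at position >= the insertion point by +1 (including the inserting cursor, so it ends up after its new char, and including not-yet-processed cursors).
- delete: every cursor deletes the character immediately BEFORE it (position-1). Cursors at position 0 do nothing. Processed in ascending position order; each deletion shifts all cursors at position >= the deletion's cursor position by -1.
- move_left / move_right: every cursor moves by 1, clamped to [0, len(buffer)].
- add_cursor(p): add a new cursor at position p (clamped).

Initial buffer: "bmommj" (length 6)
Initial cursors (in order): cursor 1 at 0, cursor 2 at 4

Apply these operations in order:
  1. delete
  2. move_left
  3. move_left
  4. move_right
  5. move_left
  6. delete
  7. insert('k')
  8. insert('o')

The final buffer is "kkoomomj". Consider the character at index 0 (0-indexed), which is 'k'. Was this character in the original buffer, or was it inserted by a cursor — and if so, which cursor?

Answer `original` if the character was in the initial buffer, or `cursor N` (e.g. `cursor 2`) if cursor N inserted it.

After op 1 (delete): buffer="bmomj" (len 5), cursors c1@0 c2@3, authorship .....
After op 2 (move_left): buffer="bmomj" (len 5), cursors c1@0 c2@2, authorship .....
After op 3 (move_left): buffer="bmomj" (len 5), cursors c1@0 c2@1, authorship .....
After op 4 (move_right): buffer="bmomj" (len 5), cursors c1@1 c2@2, authorship .....
After op 5 (move_left): buffer="bmomj" (len 5), cursors c1@0 c2@1, authorship .....
After op 6 (delete): buffer="momj" (len 4), cursors c1@0 c2@0, authorship ....
After op 7 (insert('k')): buffer="kkmomj" (len 6), cursors c1@2 c2@2, authorship 12....
After op 8 (insert('o')): buffer="kkoomomj" (len 8), cursors c1@4 c2@4, authorship 1212....
Authorship (.=original, N=cursor N): 1 2 1 2 . . . .
Index 0: author = 1

Answer: cursor 1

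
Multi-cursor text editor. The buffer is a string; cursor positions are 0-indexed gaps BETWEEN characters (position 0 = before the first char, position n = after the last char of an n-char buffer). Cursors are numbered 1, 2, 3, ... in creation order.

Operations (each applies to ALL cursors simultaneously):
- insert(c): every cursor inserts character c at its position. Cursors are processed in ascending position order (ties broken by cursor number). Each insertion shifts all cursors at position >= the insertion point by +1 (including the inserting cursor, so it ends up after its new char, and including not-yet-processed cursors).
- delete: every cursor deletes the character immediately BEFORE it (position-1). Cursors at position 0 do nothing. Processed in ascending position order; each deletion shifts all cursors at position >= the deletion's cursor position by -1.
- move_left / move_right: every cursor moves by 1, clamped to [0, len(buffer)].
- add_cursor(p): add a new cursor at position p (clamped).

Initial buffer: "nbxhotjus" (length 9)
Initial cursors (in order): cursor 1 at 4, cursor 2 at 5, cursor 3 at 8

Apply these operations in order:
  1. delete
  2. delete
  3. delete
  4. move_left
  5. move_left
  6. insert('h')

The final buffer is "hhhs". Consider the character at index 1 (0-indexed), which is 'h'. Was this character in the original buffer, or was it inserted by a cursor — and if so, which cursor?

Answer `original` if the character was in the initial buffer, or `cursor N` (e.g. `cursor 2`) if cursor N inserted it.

Answer: cursor 2

Derivation:
After op 1 (delete): buffer="nbxtjs" (len 6), cursors c1@3 c2@3 c3@5, authorship ......
After op 2 (delete): buffer="nts" (len 3), cursors c1@1 c2@1 c3@2, authorship ...
After op 3 (delete): buffer="s" (len 1), cursors c1@0 c2@0 c3@0, authorship .
After op 4 (move_left): buffer="s" (len 1), cursors c1@0 c2@0 c3@0, authorship .
After op 5 (move_left): buffer="s" (len 1), cursors c1@0 c2@0 c3@0, authorship .
After op 6 (insert('h')): buffer="hhhs" (len 4), cursors c1@3 c2@3 c3@3, authorship 123.
Authorship (.=original, N=cursor N): 1 2 3 .
Index 1: author = 2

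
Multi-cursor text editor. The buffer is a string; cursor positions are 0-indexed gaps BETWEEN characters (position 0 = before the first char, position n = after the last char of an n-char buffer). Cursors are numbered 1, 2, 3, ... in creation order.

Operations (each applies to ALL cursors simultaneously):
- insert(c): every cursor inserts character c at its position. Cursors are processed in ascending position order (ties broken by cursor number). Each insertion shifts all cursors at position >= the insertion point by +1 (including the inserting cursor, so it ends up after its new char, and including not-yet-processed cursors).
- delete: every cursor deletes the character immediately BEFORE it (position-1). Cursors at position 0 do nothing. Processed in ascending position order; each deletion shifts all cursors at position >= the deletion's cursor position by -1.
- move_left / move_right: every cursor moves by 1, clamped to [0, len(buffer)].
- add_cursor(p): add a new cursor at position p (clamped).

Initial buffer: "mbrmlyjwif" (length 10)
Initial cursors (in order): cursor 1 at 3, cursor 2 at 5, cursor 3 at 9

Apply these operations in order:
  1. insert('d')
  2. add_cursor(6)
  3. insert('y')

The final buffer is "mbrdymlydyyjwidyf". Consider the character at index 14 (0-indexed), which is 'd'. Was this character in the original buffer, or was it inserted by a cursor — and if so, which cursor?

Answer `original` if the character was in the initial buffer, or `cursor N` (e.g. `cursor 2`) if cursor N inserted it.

After op 1 (insert('d')): buffer="mbrdmldyjwidf" (len 13), cursors c1@4 c2@7 c3@12, authorship ...1..2....3.
After op 2 (add_cursor(6)): buffer="mbrdmldyjwidf" (len 13), cursors c1@4 c4@6 c2@7 c3@12, authorship ...1..2....3.
After op 3 (insert('y')): buffer="mbrdymlydyyjwidyf" (len 17), cursors c1@5 c4@8 c2@10 c3@16, authorship ...11..422....33.
Authorship (.=original, N=cursor N): . . . 1 1 . . 4 2 2 . . . . 3 3 .
Index 14: author = 3

Answer: cursor 3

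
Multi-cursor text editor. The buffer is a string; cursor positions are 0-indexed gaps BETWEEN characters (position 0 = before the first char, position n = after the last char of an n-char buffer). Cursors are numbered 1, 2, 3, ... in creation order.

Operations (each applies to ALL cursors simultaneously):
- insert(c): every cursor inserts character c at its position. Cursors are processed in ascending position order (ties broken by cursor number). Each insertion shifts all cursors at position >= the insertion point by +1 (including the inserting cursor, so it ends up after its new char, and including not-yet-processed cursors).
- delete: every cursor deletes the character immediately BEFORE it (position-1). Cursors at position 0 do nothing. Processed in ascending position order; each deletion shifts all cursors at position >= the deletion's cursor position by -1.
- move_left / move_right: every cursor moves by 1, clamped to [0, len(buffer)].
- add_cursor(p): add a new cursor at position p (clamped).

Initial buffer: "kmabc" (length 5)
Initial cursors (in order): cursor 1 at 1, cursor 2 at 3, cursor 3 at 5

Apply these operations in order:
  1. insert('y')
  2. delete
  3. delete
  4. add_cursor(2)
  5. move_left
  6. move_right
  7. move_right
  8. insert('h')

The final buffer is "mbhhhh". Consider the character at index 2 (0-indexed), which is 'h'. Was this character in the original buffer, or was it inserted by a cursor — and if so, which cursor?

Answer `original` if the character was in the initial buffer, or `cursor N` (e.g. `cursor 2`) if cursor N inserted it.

After op 1 (insert('y')): buffer="kymaybcy" (len 8), cursors c1@2 c2@5 c3@8, authorship .1..2..3
After op 2 (delete): buffer="kmabc" (len 5), cursors c1@1 c2@3 c3@5, authorship .....
After op 3 (delete): buffer="mb" (len 2), cursors c1@0 c2@1 c3@2, authorship ..
After op 4 (add_cursor(2)): buffer="mb" (len 2), cursors c1@0 c2@1 c3@2 c4@2, authorship ..
After op 5 (move_left): buffer="mb" (len 2), cursors c1@0 c2@0 c3@1 c4@1, authorship ..
After op 6 (move_right): buffer="mb" (len 2), cursors c1@1 c2@1 c3@2 c4@2, authorship ..
After op 7 (move_right): buffer="mb" (len 2), cursors c1@2 c2@2 c3@2 c4@2, authorship ..
After op 8 (insert('h')): buffer="mbhhhh" (len 6), cursors c1@6 c2@6 c3@6 c4@6, authorship ..1234
Authorship (.=original, N=cursor N): . . 1 2 3 4
Index 2: author = 1

Answer: cursor 1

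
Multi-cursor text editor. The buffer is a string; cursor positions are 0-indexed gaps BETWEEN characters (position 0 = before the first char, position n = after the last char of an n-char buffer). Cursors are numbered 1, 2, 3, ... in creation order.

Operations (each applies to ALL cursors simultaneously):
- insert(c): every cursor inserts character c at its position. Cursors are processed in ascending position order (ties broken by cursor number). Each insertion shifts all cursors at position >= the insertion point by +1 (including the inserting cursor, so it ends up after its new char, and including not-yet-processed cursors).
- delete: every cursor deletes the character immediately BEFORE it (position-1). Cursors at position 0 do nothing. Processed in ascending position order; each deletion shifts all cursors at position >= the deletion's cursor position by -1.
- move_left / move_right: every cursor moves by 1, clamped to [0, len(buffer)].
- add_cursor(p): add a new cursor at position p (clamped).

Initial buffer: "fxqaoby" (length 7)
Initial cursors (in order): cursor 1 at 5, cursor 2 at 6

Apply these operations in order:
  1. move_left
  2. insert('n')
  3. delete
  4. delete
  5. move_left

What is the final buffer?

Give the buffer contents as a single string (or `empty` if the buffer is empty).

Answer: fxqby

Derivation:
After op 1 (move_left): buffer="fxqaoby" (len 7), cursors c1@4 c2@5, authorship .......
After op 2 (insert('n')): buffer="fxqanonby" (len 9), cursors c1@5 c2@7, authorship ....1.2..
After op 3 (delete): buffer="fxqaoby" (len 7), cursors c1@4 c2@5, authorship .......
After op 4 (delete): buffer="fxqby" (len 5), cursors c1@3 c2@3, authorship .....
After op 5 (move_left): buffer="fxqby" (len 5), cursors c1@2 c2@2, authorship .....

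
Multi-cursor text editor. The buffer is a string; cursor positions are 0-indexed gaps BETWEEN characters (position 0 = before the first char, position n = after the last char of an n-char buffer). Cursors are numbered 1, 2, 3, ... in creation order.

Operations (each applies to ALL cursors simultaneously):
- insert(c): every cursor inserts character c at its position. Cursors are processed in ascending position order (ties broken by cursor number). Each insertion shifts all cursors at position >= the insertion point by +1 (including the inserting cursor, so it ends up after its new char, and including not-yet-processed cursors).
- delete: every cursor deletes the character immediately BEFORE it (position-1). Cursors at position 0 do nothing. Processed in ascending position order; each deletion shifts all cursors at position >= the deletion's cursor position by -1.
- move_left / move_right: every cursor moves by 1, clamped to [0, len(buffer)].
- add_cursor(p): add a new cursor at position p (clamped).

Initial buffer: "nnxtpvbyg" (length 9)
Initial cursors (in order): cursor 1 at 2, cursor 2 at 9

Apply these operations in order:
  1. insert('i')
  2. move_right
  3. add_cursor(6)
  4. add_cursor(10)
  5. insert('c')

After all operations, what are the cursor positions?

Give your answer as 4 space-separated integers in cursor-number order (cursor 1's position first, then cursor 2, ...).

After op 1 (insert('i')): buffer="nnixtpvbygi" (len 11), cursors c1@3 c2@11, authorship ..1.......2
After op 2 (move_right): buffer="nnixtpvbygi" (len 11), cursors c1@4 c2@11, authorship ..1.......2
After op 3 (add_cursor(6)): buffer="nnixtpvbygi" (len 11), cursors c1@4 c3@6 c2@11, authorship ..1.......2
After op 4 (add_cursor(10)): buffer="nnixtpvbygi" (len 11), cursors c1@4 c3@6 c4@10 c2@11, authorship ..1.......2
After op 5 (insert('c')): buffer="nnixctpcvbygcic" (len 15), cursors c1@5 c3@8 c4@13 c2@15, authorship ..1.1..3....422

Answer: 5 15 8 13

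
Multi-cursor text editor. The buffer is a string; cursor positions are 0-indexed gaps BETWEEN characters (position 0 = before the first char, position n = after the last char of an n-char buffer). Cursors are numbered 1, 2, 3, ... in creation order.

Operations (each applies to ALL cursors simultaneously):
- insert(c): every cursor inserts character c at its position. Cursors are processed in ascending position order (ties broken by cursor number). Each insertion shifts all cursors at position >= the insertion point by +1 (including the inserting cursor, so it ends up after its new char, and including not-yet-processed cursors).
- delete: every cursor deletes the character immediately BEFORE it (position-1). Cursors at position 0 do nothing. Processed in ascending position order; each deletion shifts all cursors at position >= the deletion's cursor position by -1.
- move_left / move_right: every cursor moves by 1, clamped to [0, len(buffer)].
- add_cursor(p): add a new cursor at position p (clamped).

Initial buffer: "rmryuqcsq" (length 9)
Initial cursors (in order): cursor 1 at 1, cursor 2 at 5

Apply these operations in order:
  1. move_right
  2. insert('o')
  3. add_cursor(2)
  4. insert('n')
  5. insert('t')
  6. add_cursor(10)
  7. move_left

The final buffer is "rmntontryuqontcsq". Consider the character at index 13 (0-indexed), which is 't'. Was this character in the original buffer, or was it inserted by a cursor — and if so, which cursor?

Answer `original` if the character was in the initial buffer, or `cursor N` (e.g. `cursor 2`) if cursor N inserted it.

Answer: cursor 2

Derivation:
After op 1 (move_right): buffer="rmryuqcsq" (len 9), cursors c1@2 c2@6, authorship .........
After op 2 (insert('o')): buffer="rmoryuqocsq" (len 11), cursors c1@3 c2@8, authorship ..1....2...
After op 3 (add_cursor(2)): buffer="rmoryuqocsq" (len 11), cursors c3@2 c1@3 c2@8, authorship ..1....2...
After op 4 (insert('n')): buffer="rmnonryuqoncsq" (len 14), cursors c3@3 c1@5 c2@11, authorship ..311....22...
After op 5 (insert('t')): buffer="rmntontryuqontcsq" (len 17), cursors c3@4 c1@7 c2@14, authorship ..33111....222...
After op 6 (add_cursor(10)): buffer="rmntontryuqontcsq" (len 17), cursors c3@4 c1@7 c4@10 c2@14, authorship ..33111....222...
After op 7 (move_left): buffer="rmntontryuqontcsq" (len 17), cursors c3@3 c1@6 c4@9 c2@13, authorship ..33111....222...
Authorship (.=original, N=cursor N): . . 3 3 1 1 1 . . . . 2 2 2 . . .
Index 13: author = 2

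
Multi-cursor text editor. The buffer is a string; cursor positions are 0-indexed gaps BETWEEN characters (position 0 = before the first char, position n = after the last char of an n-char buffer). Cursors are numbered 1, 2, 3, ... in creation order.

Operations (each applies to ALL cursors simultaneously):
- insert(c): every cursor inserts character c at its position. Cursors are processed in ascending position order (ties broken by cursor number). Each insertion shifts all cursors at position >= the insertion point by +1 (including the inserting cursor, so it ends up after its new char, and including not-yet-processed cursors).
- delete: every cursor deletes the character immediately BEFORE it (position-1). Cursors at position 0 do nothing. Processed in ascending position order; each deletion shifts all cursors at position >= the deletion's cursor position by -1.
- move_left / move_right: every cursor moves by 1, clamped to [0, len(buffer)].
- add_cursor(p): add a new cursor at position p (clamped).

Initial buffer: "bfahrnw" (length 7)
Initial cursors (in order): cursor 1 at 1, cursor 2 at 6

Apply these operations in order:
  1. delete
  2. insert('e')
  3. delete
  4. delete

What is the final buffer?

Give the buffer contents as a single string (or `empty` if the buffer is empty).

After op 1 (delete): buffer="fahrw" (len 5), cursors c1@0 c2@4, authorship .....
After op 2 (insert('e')): buffer="efahrew" (len 7), cursors c1@1 c2@6, authorship 1....2.
After op 3 (delete): buffer="fahrw" (len 5), cursors c1@0 c2@4, authorship .....
After op 4 (delete): buffer="fahw" (len 4), cursors c1@0 c2@3, authorship ....

Answer: fahw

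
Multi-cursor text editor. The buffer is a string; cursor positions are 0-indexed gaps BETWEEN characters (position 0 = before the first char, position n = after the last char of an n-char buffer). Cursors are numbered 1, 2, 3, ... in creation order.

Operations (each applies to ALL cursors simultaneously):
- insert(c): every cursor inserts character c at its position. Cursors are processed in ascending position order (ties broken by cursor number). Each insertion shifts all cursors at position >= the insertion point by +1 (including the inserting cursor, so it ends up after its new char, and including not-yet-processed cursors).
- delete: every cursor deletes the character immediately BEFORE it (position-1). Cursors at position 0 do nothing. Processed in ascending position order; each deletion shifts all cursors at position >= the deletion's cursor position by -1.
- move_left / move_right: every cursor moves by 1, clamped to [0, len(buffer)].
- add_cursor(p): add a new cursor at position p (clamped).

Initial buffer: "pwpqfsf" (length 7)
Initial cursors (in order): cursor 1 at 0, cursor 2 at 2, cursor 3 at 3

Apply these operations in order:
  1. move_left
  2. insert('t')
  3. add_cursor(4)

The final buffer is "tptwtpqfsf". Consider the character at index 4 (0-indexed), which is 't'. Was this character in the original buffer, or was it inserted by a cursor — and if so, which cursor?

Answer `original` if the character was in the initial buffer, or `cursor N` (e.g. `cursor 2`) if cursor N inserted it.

After op 1 (move_left): buffer="pwpqfsf" (len 7), cursors c1@0 c2@1 c3@2, authorship .......
After op 2 (insert('t')): buffer="tptwtpqfsf" (len 10), cursors c1@1 c2@3 c3@5, authorship 1.2.3.....
After op 3 (add_cursor(4)): buffer="tptwtpqfsf" (len 10), cursors c1@1 c2@3 c4@4 c3@5, authorship 1.2.3.....
Authorship (.=original, N=cursor N): 1 . 2 . 3 . . . . .
Index 4: author = 3

Answer: cursor 3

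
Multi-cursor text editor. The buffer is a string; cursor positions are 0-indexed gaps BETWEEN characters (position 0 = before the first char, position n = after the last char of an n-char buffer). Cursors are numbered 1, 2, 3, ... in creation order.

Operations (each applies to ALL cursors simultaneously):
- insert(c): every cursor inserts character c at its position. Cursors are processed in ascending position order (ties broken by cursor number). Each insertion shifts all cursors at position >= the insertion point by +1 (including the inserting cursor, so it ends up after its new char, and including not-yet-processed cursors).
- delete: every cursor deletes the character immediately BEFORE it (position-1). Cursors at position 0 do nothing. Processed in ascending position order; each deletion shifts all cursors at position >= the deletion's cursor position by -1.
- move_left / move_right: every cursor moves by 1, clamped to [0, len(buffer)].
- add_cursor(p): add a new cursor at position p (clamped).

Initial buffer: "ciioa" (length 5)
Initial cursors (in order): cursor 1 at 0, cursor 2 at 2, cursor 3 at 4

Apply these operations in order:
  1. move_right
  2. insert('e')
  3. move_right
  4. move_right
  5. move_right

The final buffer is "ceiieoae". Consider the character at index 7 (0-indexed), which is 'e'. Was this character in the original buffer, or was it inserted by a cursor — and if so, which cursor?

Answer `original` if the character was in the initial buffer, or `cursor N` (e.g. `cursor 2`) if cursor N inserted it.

After op 1 (move_right): buffer="ciioa" (len 5), cursors c1@1 c2@3 c3@5, authorship .....
After op 2 (insert('e')): buffer="ceiieoae" (len 8), cursors c1@2 c2@5 c3@8, authorship .1..2..3
After op 3 (move_right): buffer="ceiieoae" (len 8), cursors c1@3 c2@6 c3@8, authorship .1..2..3
After op 4 (move_right): buffer="ceiieoae" (len 8), cursors c1@4 c2@7 c3@8, authorship .1..2..3
After op 5 (move_right): buffer="ceiieoae" (len 8), cursors c1@5 c2@8 c3@8, authorship .1..2..3
Authorship (.=original, N=cursor N): . 1 . . 2 . . 3
Index 7: author = 3

Answer: cursor 3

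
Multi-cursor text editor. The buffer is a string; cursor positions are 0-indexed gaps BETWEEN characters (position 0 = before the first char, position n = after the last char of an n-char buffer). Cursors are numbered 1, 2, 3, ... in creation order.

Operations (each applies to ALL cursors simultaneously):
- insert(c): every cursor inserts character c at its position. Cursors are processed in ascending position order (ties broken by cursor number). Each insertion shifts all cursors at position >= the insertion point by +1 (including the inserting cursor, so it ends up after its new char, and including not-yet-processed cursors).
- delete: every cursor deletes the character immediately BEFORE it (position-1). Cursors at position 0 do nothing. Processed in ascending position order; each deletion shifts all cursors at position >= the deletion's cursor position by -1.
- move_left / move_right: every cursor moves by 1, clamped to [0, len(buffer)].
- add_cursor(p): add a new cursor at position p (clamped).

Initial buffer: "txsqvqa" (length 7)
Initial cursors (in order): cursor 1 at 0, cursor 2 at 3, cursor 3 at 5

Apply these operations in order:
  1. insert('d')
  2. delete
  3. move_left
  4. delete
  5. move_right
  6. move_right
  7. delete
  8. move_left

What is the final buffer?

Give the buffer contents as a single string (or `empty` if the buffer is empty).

After op 1 (insert('d')): buffer="dtxsdqvdqa" (len 10), cursors c1@1 c2@5 c3@8, authorship 1...2..3..
After op 2 (delete): buffer="txsqvqa" (len 7), cursors c1@0 c2@3 c3@5, authorship .......
After op 3 (move_left): buffer="txsqvqa" (len 7), cursors c1@0 c2@2 c3@4, authorship .......
After op 4 (delete): buffer="tsvqa" (len 5), cursors c1@0 c2@1 c3@2, authorship .....
After op 5 (move_right): buffer="tsvqa" (len 5), cursors c1@1 c2@2 c3@3, authorship .....
After op 6 (move_right): buffer="tsvqa" (len 5), cursors c1@2 c2@3 c3@4, authorship .....
After op 7 (delete): buffer="ta" (len 2), cursors c1@1 c2@1 c3@1, authorship ..
After op 8 (move_left): buffer="ta" (len 2), cursors c1@0 c2@0 c3@0, authorship ..

Answer: ta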